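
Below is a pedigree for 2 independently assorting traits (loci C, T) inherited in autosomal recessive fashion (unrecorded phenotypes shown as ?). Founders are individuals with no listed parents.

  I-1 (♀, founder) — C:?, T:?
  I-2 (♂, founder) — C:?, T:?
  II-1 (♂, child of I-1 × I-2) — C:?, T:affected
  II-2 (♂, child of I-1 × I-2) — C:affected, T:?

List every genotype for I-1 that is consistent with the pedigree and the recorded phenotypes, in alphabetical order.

I-1 ∈ {Cc Tt, Cc tt, cc Tt, cc tt}

C/I-1 ? ·: Cc|cc
C/I-2 ? ·: Cc|cc
C/II-1 ? I-1×I-2: CC|Cc|cc
C/II-2 aff I-1×I-2: cc
⇒ C over [I-1,I-2,II-1,II-2]: 8 consistent
T/I-1 ? ·: Tt|tt
T/I-2 ? ·: Tt|tt
T/II-1 aff I-1×I-2: tt
T/II-2 ? I-1×I-2: TT|Tt|tt
⇒ T over [I-1,I-2,II-1,II-2]: 8 consistent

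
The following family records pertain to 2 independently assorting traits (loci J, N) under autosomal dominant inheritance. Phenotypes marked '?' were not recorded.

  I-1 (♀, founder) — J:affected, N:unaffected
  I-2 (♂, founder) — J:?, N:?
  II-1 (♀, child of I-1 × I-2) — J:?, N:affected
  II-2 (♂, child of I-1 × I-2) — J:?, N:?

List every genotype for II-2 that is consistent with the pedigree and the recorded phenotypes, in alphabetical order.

II-2 ∈ {JJ Nn, JJ nn, Jj Nn, Jj nn, jj Nn, jj nn}

J/I-1 aff ·: Jj|JJ
J/I-2 ? ·: jj|Jj|JJ
J/II-1 ? I-1×I-2: jj|Jj|JJ
J/II-2 ? I-1×I-2: jj|Jj|JJ
⇒ J over [I-1,I-2,II-1,II-2]: 23 consistent
N/I-1 un ·: nn
N/I-2 ? ·: Nn|NN
N/II-1 aff I-1×I-2: Nn
N/II-2 ? I-1×I-2: nn|Nn
⇒ N over [I-1,I-2,II-1,II-2]: 3 consistent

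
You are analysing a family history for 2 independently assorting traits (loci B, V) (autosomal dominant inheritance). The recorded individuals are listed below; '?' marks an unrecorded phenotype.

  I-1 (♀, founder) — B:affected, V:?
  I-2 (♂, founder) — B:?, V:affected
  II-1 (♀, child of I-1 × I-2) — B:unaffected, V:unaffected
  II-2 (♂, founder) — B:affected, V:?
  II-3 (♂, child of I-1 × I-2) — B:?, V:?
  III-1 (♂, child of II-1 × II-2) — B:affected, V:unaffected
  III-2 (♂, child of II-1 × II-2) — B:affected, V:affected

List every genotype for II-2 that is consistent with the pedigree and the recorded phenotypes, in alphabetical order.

B/I-1 aff ·: Bb
B/I-2 ? ·: bb|Bb
B/II-1 un I-1×I-2: bb
B/II-2 aff ·: Bb|BB
B/II-3 ? I-1×I-2: bb|Bb|BB
B/III-1 aff II-1×II-2: Bb
B/III-2 aff II-1×II-2: Bb
⇒ B over [I-1,I-2,II-1,II-2,II-3,III-1,III-2]: 10 consistent
V/I-1 ? ·: vv|Vv
V/I-2 aff ·: Vv
V/II-1 un I-1×I-2: vv
V/II-2 ? ·: Vv
V/II-3 ? I-1×I-2: vv|Vv|VV
V/III-1 un II-1×II-2: vv
V/III-2 aff II-1×II-2: Vv
⇒ V over [I-1,I-2,II-1,II-2,II-3,III-1,III-2]: 5 consistent

II-2 ∈ {BB Vv, Bb Vv}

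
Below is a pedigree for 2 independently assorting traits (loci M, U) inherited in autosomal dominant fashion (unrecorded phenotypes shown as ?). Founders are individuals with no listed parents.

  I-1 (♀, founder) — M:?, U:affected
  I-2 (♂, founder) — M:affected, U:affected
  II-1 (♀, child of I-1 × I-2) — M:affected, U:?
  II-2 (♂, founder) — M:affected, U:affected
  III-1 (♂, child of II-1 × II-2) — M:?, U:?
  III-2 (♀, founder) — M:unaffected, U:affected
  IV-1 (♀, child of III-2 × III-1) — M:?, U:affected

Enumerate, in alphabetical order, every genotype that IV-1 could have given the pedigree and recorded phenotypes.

IV-1 ∈ {Mm UU, Mm Uu, mm UU, mm Uu}

M/I-1 ? ·: mm|Mm|MM
M/I-2 aff ·: Mm|MM
M/II-1 aff I-1×I-2: Mm|MM
M/II-2 aff ·: Mm|MM
M/III-1 ? II-1×II-2: mm|Mm|MM
M/III-2 un ·: mm
M/IV-1 ? III-2×III-1: mm|Mm
⇒ M over [I-1,I-2,II-1,II-2,III-1,III-2,IV-1]: 51 consistent
U/I-1 aff ·: Uu|UU
U/I-2 aff ·: Uu|UU
U/II-1 ? I-1×I-2: uu|Uu|UU
U/II-2 aff ·: Uu|UU
U/III-1 ? II-1×II-2: uu|Uu|UU
U/III-2 aff ·: Uu|UU
U/IV-1 aff III-2×III-1: Uu|UU
⇒ U over [I-1,I-2,II-1,II-2,III-1,III-2,IV-1]: 98 consistent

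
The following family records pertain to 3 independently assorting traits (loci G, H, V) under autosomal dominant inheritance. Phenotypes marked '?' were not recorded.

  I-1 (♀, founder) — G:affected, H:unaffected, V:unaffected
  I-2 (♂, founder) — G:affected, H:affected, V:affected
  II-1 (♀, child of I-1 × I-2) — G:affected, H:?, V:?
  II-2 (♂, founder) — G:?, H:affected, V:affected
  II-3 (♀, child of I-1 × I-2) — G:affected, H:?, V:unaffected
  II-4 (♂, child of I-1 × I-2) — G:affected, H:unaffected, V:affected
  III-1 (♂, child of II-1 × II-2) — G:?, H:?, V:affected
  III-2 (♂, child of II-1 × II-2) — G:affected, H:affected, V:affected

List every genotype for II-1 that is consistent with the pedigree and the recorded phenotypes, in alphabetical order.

II-1 ∈ {GG Hh Vv, GG Hh vv, GG hh Vv, GG hh vv, Gg Hh Vv, Gg Hh vv, Gg hh Vv, Gg hh vv}

G/I-1 aff ·: Gg|GG
G/I-2 aff ·: Gg|GG
G/II-1 aff I-1×I-2: Gg|GG
G/II-2 ? ·: gg|Gg|GG
G/II-3 aff I-1×I-2: Gg|GG
G/II-4 aff I-1×I-2: Gg|GG
G/III-1 ? II-1×II-2: gg|Gg|GG
G/III-2 aff II-1×II-2: Gg|GG
⇒ G over [I-1,I-2,II-1,II-2,II-3,II-4,III-1,III-2]: 222 consistent
H/I-1 un ·: hh
H/I-2 aff ·: Hh
H/II-1 ? I-1×I-2: hh|Hh
H/II-2 aff ·: Hh|HH
H/II-3 ? I-1×I-2: hh|Hh
H/II-4 un I-1×I-2: hh
H/III-1 ? II-1×II-2: hh|Hh|HH
H/III-2 aff II-1×II-2: Hh|HH
⇒ H over [I-1,I-2,II-1,II-2,II-3,II-4,III-1,III-2]: 26 consistent
V/I-1 un ·: vv
V/I-2 aff ·: Vv
V/II-1 ? I-1×I-2: vv|Vv
V/II-2 aff ·: Vv|VV
V/II-3 un I-1×I-2: vv
V/II-4 aff I-1×I-2: Vv
V/III-1 aff II-1×II-2: Vv|VV
V/III-2 aff II-1×II-2: Vv|VV
⇒ V over [I-1,I-2,II-1,II-2,II-3,II-4,III-1,III-2]: 10 consistent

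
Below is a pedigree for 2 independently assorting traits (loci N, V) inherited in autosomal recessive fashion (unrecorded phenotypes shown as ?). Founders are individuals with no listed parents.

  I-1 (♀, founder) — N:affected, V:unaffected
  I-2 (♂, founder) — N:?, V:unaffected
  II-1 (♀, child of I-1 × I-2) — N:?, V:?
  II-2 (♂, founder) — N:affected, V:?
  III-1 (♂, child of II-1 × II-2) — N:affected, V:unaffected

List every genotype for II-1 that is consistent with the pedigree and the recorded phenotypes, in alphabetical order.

II-1 ∈ {Nn VV, Nn Vv, Nn vv, nn VV, nn Vv, nn vv}

N/I-1 aff ·: nn
N/I-2 ? ·: NN|Nn|nn
N/II-1 ? I-1×I-2: Nn|nn
N/II-2 aff ·: nn
N/III-1 aff II-1×II-2: nn
⇒ N over [I-1,I-2,II-1,II-2,III-1]: 4 consistent
V/I-1 un ·: VV|Vv
V/I-2 un ·: VV|Vv
V/II-1 ? I-1×I-2: VV|Vv|vv
V/II-2 ? ·: VV|Vv|vv
V/III-1 un II-1×II-2: VV|Vv
⇒ V over [I-1,I-2,II-1,II-2,III-1]: 33 consistent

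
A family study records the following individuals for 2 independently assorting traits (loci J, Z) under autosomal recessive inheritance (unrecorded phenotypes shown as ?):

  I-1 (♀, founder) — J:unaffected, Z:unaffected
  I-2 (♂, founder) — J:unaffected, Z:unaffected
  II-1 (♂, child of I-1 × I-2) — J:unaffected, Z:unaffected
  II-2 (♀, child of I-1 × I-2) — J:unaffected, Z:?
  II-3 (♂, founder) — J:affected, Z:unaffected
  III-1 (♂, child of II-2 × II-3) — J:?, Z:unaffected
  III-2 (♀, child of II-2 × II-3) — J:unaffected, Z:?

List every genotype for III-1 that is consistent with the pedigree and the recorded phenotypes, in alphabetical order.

III-1 ∈ {Jj ZZ, Jj Zz, jj ZZ, jj Zz}

J/I-1 un ·: JJ|Jj
J/I-2 un ·: JJ|Jj
J/II-1 un I-1×I-2: JJ|Jj
J/II-2 un I-1×I-2: JJ|Jj
J/II-3 aff ·: jj
J/III-1 ? II-2×II-3: Jj|jj
J/III-2 un II-2×II-3: Jj
⇒ J over [I-1,I-2,II-1,II-2,II-3,III-1,III-2]: 19 consistent
Z/I-1 un ·: ZZ|Zz
Z/I-2 un ·: ZZ|Zz
Z/II-1 un I-1×I-2: ZZ|Zz
Z/II-2 ? I-1×I-2: ZZ|Zz|zz
Z/II-3 un ·: ZZ|Zz
Z/III-1 un II-2×II-3: ZZ|Zz
Z/III-2 ? II-2×II-3: ZZ|Zz|zz
⇒ Z over [I-1,I-2,II-1,II-2,II-3,III-1,III-2]: 101 consistent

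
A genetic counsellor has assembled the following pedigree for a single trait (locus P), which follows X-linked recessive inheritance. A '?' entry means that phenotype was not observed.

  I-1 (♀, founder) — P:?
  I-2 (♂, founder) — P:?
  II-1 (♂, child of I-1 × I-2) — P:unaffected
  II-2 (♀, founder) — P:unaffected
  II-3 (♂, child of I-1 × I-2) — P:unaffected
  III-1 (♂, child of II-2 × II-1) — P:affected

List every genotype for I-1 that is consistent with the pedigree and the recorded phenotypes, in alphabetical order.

P/I-1 ? ·: X^PX^P|X^PX^p
P/I-2 ? ·: X^PY|X^pY
P/II-1 un I-1×I-2: X^PY
P/II-2 un ·: X^PX^p
P/II-3 un I-1×I-2: X^PY
P/III-1 aff II-2×II-1: X^pY
⇒ P over [I-1,I-2,II-1,II-2,II-3,III-1]: 4 consistent

I-1 ∈ {X^PX^P, X^PX^p}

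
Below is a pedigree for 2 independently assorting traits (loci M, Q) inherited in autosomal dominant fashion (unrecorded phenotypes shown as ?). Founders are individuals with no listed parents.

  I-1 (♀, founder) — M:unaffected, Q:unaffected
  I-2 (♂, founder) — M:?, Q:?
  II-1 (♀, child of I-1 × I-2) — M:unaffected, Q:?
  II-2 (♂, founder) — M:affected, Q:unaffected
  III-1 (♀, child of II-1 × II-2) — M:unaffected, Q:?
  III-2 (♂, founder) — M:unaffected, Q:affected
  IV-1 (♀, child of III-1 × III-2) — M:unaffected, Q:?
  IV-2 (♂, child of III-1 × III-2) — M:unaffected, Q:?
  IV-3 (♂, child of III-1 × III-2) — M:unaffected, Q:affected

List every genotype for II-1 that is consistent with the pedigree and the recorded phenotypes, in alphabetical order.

M/I-1 un ·: mm
M/I-2 ? ·: mm|Mm
M/II-1 un I-1×I-2: mm
M/II-2 aff ·: Mm
M/III-1 un II-1×II-2: mm
M/III-2 un ·: mm
M/IV-1 un III-1×III-2: mm
M/IV-2 un III-1×III-2: mm
M/IV-3 un III-1×III-2: mm
⇒ M over [I-1,I-2,II-1,II-2,III-1,III-2,IV-1,IV-2,IV-3]: 2 consistent
Q/I-1 un ·: qq
Q/I-2 ? ·: qq|Qq|QQ
Q/II-1 ? I-1×I-2: qq|Qq
Q/II-2 un ·: qq
Q/III-1 ? II-1×II-2: qq|Qq
Q/III-2 aff ·: Qq|QQ
Q/IV-1 ? III-1×III-2: qq|Qq|QQ
Q/IV-2 ? III-1×III-2: qq|Qq|QQ
Q/IV-3 aff III-1×III-2: Qq|QQ
⇒ Q over [I-1,I-2,II-1,II-2,III-1,III-2,IV-1,IV-2,IV-3]: 72 consistent

II-1 ∈ {mm Qq, mm qq}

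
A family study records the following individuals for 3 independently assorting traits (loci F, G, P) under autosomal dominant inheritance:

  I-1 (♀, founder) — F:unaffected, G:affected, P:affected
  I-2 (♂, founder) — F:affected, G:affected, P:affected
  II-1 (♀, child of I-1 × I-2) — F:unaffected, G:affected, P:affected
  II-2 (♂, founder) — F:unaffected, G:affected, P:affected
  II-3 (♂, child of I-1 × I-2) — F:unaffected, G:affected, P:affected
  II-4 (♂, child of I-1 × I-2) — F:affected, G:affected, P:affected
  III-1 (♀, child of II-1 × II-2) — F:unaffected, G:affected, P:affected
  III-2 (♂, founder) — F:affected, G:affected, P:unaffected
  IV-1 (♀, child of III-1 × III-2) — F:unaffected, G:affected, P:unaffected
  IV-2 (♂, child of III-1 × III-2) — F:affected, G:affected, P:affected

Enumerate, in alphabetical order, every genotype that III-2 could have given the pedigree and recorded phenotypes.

F/I-1 un ·: ff
F/I-2 aff ·: Ff
F/II-1 un I-1×I-2: ff
F/II-2 un ·: ff
F/II-3 un I-1×I-2: ff
F/II-4 aff I-1×I-2: Ff
F/III-1 un II-1×II-2: ff
F/III-2 aff ·: Ff
F/IV-1 un III-1×III-2: ff
F/IV-2 aff III-1×III-2: Ff
⇒ F over [I-1,I-2,II-1,II-2,II-3,II-4,III-1,III-2,IV-1,IV-2]: 1 consistent
G/I-1 aff ·: Gg|GG
G/I-2 aff ·: Gg|GG
G/II-1 aff I-1×I-2: Gg|GG
G/II-2 aff ·: Gg|GG
G/II-3 aff I-1×I-2: Gg|GG
G/II-4 aff I-1×I-2: Gg|GG
G/III-1 aff II-1×II-2: Gg|GG
G/III-2 aff ·: Gg|GG
G/IV-1 aff III-1×III-2: Gg|GG
G/IV-2 aff III-1×III-2: Gg|GG
⇒ G over [I-1,I-2,II-1,II-2,II-3,II-4,III-1,III-2,IV-1,IV-2]: 546 consistent
P/I-1 aff ·: Pp|PP
P/I-2 aff ·: Pp|PP
P/II-1 aff I-1×I-2: Pp|PP
P/II-2 aff ·: Pp|PP
P/II-3 aff I-1×I-2: Pp|PP
P/II-4 aff I-1×I-2: Pp|PP
P/III-1 aff II-1×II-2: Pp
P/III-2 un ·: pp
P/IV-1 un III-1×III-2: pp
P/IV-2 aff III-1×III-2: Pp
⇒ P over [I-1,I-2,II-1,II-2,II-3,II-4,III-1,III-2,IV-1,IV-2]: 37 consistent

III-2 ∈ {Ff GG pp, Ff Gg pp}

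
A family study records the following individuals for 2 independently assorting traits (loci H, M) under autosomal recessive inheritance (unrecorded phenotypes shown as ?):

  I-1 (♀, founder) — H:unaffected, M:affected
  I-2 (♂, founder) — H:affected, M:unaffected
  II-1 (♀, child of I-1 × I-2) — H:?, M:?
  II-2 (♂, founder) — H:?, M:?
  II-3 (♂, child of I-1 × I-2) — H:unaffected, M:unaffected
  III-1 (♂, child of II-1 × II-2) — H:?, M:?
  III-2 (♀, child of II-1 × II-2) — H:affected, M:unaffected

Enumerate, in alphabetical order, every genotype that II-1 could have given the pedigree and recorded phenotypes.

H/I-1 un ·: HH|Hh
H/I-2 aff ·: hh
H/II-1 ? I-1×I-2: Hh|hh
H/II-2 ? ·: Hh|hh
H/II-3 un I-1×I-2: Hh
H/III-1 ? II-1×II-2: HH|Hh|hh
H/III-2 aff II-1×II-2: hh
⇒ H over [I-1,I-2,II-1,II-2,II-3,III-1,III-2]: 13 consistent
M/I-1 aff ·: mm
M/I-2 un ·: MM|Mm
M/II-1 ? I-1×I-2: Mm|mm
M/II-2 ? ·: MM|Mm|mm
M/II-3 un I-1×I-2: Mm
M/III-1 ? II-1×II-2: MM|Mm|mm
M/III-2 un II-1×II-2: MM|Mm
⇒ M over [I-1,I-2,II-1,II-2,II-3,III-1,III-2]: 27 consistent

II-1 ∈ {Hh Mm, Hh mm, hh Mm, hh mm}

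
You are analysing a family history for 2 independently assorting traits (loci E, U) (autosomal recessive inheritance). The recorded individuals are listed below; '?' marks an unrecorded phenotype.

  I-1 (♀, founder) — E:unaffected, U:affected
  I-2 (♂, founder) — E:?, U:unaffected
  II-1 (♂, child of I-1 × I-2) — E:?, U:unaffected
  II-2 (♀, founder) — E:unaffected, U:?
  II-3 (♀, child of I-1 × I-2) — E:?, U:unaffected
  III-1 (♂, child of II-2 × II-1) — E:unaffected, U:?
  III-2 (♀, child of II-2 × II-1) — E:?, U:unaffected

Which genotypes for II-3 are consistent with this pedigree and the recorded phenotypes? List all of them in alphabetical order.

II-3 ∈ {EE Uu, Ee Uu, ee Uu}

E/I-1 un ·: EE|Ee
E/I-2 ? ·: EE|Ee|ee
E/II-1 ? I-1×I-2: EE|Ee|ee
E/II-2 un ·: EE|Ee
E/II-3 ? I-1×I-2: EE|Ee|ee
E/III-1 un II-2×II-1: EE|Ee
E/III-2 ? II-2×II-1: EE|Ee|ee
⇒ E over [I-1,I-2,II-1,II-2,II-3,III-1,III-2]: 155 consistent
U/I-1 aff ·: uu
U/I-2 un ·: UU|Uu
U/II-1 un I-1×I-2: Uu
U/II-2 ? ·: UU|Uu|uu
U/II-3 un I-1×I-2: Uu
U/III-1 ? II-2×II-1: UU|Uu|uu
U/III-2 un II-2×II-1: UU|Uu
⇒ U over [I-1,I-2,II-1,II-2,II-3,III-1,III-2]: 24 consistent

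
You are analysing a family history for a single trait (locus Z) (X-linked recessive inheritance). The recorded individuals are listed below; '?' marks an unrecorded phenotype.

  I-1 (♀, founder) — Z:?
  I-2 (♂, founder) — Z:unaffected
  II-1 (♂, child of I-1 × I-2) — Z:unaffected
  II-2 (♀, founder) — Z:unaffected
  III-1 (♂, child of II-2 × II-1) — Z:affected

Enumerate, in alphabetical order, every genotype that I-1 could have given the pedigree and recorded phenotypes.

Z/I-1 ? ·: X^ZX^Z|X^ZX^z
Z/I-2 un ·: X^ZY
Z/II-1 un I-1×I-2: X^ZY
Z/II-2 un ·: X^ZX^z
Z/III-1 aff II-2×II-1: X^zY
⇒ Z over [I-1,I-2,II-1,II-2,III-1]: 2 consistent

I-1 ∈ {X^ZX^Z, X^ZX^z}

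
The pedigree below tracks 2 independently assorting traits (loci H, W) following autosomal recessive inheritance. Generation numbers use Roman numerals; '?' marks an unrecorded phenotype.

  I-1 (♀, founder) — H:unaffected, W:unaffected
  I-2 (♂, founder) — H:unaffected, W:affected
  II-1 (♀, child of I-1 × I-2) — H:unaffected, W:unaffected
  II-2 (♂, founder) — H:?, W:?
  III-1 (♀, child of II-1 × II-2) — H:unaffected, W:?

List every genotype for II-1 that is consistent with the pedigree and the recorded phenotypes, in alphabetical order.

H/I-1 un ·: HH|Hh
H/I-2 un ·: HH|Hh
H/II-1 un I-1×I-2: HH|Hh
H/II-2 ? ·: HH|Hh|hh
H/III-1 un II-1×II-2: HH|Hh
⇒ H over [I-1,I-2,II-1,II-2,III-1]: 31 consistent
W/I-1 un ·: WW|Ww
W/I-2 aff ·: ww
W/II-1 un I-1×I-2: Ww
W/II-2 ? ·: WW|Ww|ww
W/III-1 ? II-1×II-2: WW|Ww|ww
⇒ W over [I-1,I-2,II-1,II-2,III-1]: 14 consistent

II-1 ∈ {HH Ww, Hh Ww}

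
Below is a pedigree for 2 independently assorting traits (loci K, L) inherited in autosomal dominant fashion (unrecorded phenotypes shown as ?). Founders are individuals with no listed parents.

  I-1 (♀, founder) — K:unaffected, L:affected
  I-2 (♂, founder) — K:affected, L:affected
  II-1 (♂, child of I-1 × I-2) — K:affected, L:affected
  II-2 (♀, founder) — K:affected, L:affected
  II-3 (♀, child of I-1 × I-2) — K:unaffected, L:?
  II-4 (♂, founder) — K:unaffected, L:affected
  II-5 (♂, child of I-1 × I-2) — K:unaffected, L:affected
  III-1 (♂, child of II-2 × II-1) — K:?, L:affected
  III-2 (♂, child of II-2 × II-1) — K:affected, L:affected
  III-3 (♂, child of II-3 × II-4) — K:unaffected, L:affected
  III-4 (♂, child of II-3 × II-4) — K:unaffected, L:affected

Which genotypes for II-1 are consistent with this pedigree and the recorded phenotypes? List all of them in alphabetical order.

II-1 ∈ {Kk LL, Kk Ll}

K/I-1 un ·: kk
K/I-2 aff ·: Kk
K/II-1 aff I-1×I-2: Kk
K/II-2 aff ·: Kk|KK
K/II-3 un I-1×I-2: kk
K/II-4 un ·: kk
K/II-5 un I-1×I-2: kk
K/III-1 ? II-2×II-1: kk|Kk|KK
K/III-2 aff II-2×II-1: Kk|KK
K/III-3 un II-3×II-4: kk
K/III-4 un II-3×II-4: kk
⇒ K over [I-1,I-2,II-1,II-2,II-3,II-4,II-5,III-1,III-2,III-3,III-4]: 10 consistent
L/I-1 aff ·: Ll|LL
L/I-2 aff ·: Ll|LL
L/II-1 aff I-1×I-2: Ll|LL
L/II-2 aff ·: Ll|LL
L/II-3 ? I-1×I-2: ll|Ll|LL
L/II-4 aff ·: Ll|LL
L/II-5 aff I-1×I-2: Ll|LL
L/III-1 aff II-2×II-1: Ll|LL
L/III-2 aff II-2×II-1: Ll|LL
L/III-3 aff II-3×II-4: Ll|LL
L/III-4 aff II-3×II-4: Ll|LL
⇒ L over [I-1,I-2,II-1,II-2,II-3,II-4,II-5,III-1,III-2,III-3,III-4]: 1091 consistent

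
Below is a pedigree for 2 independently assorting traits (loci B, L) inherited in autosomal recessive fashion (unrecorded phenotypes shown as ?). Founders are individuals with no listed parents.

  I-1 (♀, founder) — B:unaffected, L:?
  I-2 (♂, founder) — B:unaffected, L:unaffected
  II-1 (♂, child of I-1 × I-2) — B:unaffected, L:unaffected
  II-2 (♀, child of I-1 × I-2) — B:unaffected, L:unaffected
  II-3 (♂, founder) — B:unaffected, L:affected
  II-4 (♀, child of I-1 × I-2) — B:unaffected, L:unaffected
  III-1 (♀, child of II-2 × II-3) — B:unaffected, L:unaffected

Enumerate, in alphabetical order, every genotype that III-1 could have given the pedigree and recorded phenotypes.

B/I-1 un ·: BB|Bb
B/I-2 un ·: BB|Bb
B/II-1 un I-1×I-2: BB|Bb
B/II-2 un I-1×I-2: BB|Bb
B/II-3 un ·: BB|Bb
B/II-4 un I-1×I-2: BB|Bb
B/III-1 un II-2×II-3: BB|Bb
⇒ B over [I-1,I-2,II-1,II-2,II-3,II-4,III-1]: 87 consistent
L/I-1 ? ·: LL|Ll|ll
L/I-2 un ·: LL|Ll
L/II-1 un I-1×I-2: LL|Ll
L/II-2 un I-1×I-2: LL|Ll
L/II-3 aff ·: ll
L/II-4 un I-1×I-2: LL|Ll
L/III-1 un II-2×II-3: Ll
⇒ L over [I-1,I-2,II-1,II-2,II-3,II-4,III-1]: 27 consistent

III-1 ∈ {BB Ll, Bb Ll}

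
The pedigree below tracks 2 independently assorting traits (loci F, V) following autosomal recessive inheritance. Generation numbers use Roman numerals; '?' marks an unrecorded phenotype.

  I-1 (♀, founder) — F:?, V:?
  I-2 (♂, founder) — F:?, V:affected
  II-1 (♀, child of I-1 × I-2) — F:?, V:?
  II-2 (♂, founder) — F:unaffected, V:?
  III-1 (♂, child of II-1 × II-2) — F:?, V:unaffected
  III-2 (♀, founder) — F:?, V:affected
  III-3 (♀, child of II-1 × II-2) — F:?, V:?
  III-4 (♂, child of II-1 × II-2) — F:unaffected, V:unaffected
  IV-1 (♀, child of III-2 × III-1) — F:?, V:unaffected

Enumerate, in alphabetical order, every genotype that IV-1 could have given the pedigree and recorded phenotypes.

F/I-1 ? ·: FF|Ff|ff
F/I-2 ? ·: FF|Ff|ff
F/II-1 ? I-1×I-2: FF|Ff|ff
F/II-2 un ·: FF|Ff
F/III-1 ? II-1×II-2: FF|Ff|ff
F/III-2 ? ·: FF|Ff|ff
F/III-3 ? II-1×II-2: FF|Ff|ff
F/III-4 un II-1×II-2: FF|Ff
F/IV-1 ? III-2×III-1: FF|Ff|ff
⇒ F over [I-1,I-2,II-1,II-2,III-1,III-2,III-3,III-4,IV-1]: 1246 consistent
V/I-1 ? ·: VV|Vv|vv
V/I-2 aff ·: vv
V/II-1 ? I-1×I-2: Vv|vv
V/II-2 ? ·: VV|Vv|vv
V/III-1 un II-1×II-2: VV|Vv
V/III-2 aff ·: vv
V/III-3 ? II-1×II-2: VV|Vv|vv
V/III-4 un II-1×II-2: VV|Vv
V/IV-1 un III-2×III-1: Vv
⇒ V over [I-1,I-2,II-1,II-2,III-1,III-2,III-3,III-4,IV-1]: 50 consistent

IV-1 ∈ {FF Vv, Ff Vv, ff Vv}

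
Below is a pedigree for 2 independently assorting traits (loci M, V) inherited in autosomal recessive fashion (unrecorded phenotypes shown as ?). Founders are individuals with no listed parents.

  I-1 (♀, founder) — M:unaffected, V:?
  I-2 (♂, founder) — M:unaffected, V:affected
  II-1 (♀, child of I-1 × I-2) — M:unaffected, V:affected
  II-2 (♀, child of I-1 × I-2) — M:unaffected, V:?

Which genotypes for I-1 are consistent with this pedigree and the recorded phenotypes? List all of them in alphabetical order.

I-1 ∈ {MM Vv, MM vv, Mm Vv, Mm vv}

M/I-1 un ·: MM|Mm
M/I-2 un ·: MM|Mm
M/II-1 un I-1×I-2: MM|Mm
M/II-2 un I-1×I-2: MM|Mm
⇒ M over [I-1,I-2,II-1,II-2]: 13 consistent
V/I-1 ? ·: Vv|vv
V/I-2 aff ·: vv
V/II-1 aff I-1×I-2: vv
V/II-2 ? I-1×I-2: Vv|vv
⇒ V over [I-1,I-2,II-1,II-2]: 3 consistent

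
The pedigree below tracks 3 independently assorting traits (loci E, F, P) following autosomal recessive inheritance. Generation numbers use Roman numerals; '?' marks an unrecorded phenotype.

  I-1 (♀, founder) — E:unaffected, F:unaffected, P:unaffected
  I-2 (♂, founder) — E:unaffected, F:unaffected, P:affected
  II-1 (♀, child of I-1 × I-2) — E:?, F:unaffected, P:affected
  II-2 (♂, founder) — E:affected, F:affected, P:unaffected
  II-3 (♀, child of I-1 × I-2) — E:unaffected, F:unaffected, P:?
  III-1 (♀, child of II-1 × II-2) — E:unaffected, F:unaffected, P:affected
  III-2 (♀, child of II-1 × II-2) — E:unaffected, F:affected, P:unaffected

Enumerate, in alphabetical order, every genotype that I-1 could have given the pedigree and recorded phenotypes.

E/I-1 un ·: EE|Ee
E/I-2 un ·: EE|Ee
E/II-1 ? I-1×I-2: EE|Ee
E/II-2 aff ·: ee
E/II-3 un I-1×I-2: EE|Ee
E/III-1 un II-1×II-2: Ee
E/III-2 un II-1×II-2: Ee
⇒ E over [I-1,I-2,II-1,II-2,II-3,III-1,III-2]: 13 consistent
F/I-1 un ·: FF|Ff
F/I-2 un ·: FF|Ff
F/II-1 un I-1×I-2: Ff
F/II-2 aff ·: ff
F/II-3 un I-1×I-2: FF|Ff
F/III-1 un II-1×II-2: Ff
F/III-2 aff II-1×II-2: ff
⇒ F over [I-1,I-2,II-1,II-2,II-3,III-1,III-2]: 6 consistent
P/I-1 un ·: Pp
P/I-2 aff ·: pp
P/II-1 aff I-1×I-2: pp
P/II-2 un ·: Pp
P/II-3 ? I-1×I-2: Pp|pp
P/III-1 aff II-1×II-2: pp
P/III-2 un II-1×II-2: Pp
⇒ P over [I-1,I-2,II-1,II-2,II-3,III-1,III-2]: 2 consistent

I-1 ∈ {EE FF Pp, EE Ff Pp, Ee FF Pp, Ee Ff Pp}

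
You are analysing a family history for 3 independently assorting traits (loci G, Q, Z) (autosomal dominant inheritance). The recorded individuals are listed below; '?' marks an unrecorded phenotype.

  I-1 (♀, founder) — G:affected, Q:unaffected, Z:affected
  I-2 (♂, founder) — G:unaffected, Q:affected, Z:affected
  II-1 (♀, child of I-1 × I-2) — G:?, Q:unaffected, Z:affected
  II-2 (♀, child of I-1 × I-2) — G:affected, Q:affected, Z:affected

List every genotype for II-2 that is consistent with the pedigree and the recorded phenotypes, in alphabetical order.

II-2 ∈ {Gg Qq ZZ, Gg Qq Zz}

G/I-1 aff ·: Gg|GG
G/I-2 un ·: gg
G/II-1 ? I-1×I-2: gg|Gg
G/II-2 aff I-1×I-2: Gg
⇒ G over [I-1,I-2,II-1,II-2]: 3 consistent
Q/I-1 un ·: qq
Q/I-2 aff ·: Qq
Q/II-1 un I-1×I-2: qq
Q/II-2 aff I-1×I-2: Qq
⇒ Q over [I-1,I-2,II-1,II-2]: 1 consistent
Z/I-1 aff ·: Zz|ZZ
Z/I-2 aff ·: Zz|ZZ
Z/II-1 aff I-1×I-2: Zz|ZZ
Z/II-2 aff I-1×I-2: Zz|ZZ
⇒ Z over [I-1,I-2,II-1,II-2]: 13 consistent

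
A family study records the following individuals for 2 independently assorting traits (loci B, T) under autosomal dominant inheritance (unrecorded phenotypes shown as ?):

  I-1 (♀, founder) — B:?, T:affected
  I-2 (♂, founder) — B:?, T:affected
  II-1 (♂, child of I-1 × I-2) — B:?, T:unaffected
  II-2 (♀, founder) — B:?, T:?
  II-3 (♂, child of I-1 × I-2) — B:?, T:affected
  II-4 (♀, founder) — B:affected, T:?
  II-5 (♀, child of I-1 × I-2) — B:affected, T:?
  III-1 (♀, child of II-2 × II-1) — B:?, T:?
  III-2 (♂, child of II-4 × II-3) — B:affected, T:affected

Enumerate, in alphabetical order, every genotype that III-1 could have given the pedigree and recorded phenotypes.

III-1 ∈ {BB Tt, BB tt, Bb Tt, Bb tt, bb Tt, bb tt}

B/I-1 ? ·: bb|Bb|BB
B/I-2 ? ·: bb|Bb|BB
B/II-1 ? I-1×I-2: bb|Bb|BB
B/II-2 ? ·: bb|Bb|BB
B/II-3 ? I-1×I-2: bb|Bb|BB
B/II-4 aff ·: Bb|BB
B/II-5 aff I-1×I-2: Bb|BB
B/III-1 ? II-2×II-1: bb|Bb|BB
B/III-2 aff II-4×II-3: Bb|BB
⇒ B over [I-1,I-2,II-1,II-2,II-3,II-4,II-5,III-1,III-2]: 778 consistent
T/I-1 aff ·: Tt
T/I-2 aff ·: Tt
T/II-1 un I-1×I-2: tt
T/II-2 ? ·: tt|Tt|TT
T/II-3 aff I-1×I-2: Tt|TT
T/II-4 ? ·: tt|Tt|TT
T/II-5 ? I-1×I-2: tt|Tt|TT
T/III-1 ? II-2×II-1: tt|Tt
T/III-2 aff II-4×II-3: Tt|TT
⇒ T over [I-1,I-2,II-1,II-2,II-3,II-4,II-5,III-1,III-2]: 108 consistent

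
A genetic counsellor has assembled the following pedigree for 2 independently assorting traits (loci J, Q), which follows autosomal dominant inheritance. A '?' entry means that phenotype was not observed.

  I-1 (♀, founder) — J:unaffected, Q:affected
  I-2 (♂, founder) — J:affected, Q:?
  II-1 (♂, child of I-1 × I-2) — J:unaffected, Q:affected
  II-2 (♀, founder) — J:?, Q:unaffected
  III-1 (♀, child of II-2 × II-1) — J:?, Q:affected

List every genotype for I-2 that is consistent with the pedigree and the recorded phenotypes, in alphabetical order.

I-2 ∈ {Jj QQ, Jj Qq, Jj qq}

J/I-1 un ·: jj
J/I-2 aff ·: Jj
J/II-1 un I-1×I-2: jj
J/II-2 ? ·: jj|Jj|JJ
J/III-1 ? II-2×II-1: jj|Jj
⇒ J over [I-1,I-2,II-1,II-2,III-1]: 4 consistent
Q/I-1 aff ·: Qq|QQ
Q/I-2 ? ·: qq|Qq|QQ
Q/II-1 aff I-1×I-2: Qq|QQ
Q/II-2 un ·: qq
Q/III-1 aff II-2×II-1: Qq
⇒ Q over [I-1,I-2,II-1,II-2,III-1]: 9 consistent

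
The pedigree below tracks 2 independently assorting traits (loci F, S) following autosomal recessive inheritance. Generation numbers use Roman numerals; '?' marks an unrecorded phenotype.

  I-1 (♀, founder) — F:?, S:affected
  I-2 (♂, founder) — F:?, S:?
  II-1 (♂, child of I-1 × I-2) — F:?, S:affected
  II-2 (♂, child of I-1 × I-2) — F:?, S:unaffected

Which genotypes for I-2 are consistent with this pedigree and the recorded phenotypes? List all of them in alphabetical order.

I-2 ∈ {FF Ss, Ff Ss, ff Ss}

F/I-1 ? ·: FF|Ff|ff
F/I-2 ? ·: FF|Ff|ff
F/II-1 ? I-1×I-2: FF|Ff|ff
F/II-2 ? I-1×I-2: FF|Ff|ff
⇒ F over [I-1,I-2,II-1,II-2]: 29 consistent
S/I-1 aff ·: ss
S/I-2 ? ·: Ss
S/II-1 aff I-1×I-2: ss
S/II-2 un I-1×I-2: Ss
⇒ S over [I-1,I-2,II-1,II-2]: 1 consistent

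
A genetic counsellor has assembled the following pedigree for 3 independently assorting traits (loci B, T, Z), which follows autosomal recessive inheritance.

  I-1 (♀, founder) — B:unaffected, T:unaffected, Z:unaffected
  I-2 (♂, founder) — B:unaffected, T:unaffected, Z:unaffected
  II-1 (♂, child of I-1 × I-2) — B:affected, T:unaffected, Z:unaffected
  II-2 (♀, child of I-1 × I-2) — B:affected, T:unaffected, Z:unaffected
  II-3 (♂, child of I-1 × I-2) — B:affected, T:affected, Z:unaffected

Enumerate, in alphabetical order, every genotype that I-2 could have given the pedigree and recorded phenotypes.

B/I-1 un ·: Bb
B/I-2 un ·: Bb
B/II-1 aff I-1×I-2: bb
B/II-2 aff I-1×I-2: bb
B/II-3 aff I-1×I-2: bb
⇒ B over [I-1,I-2,II-1,II-2,II-3]: 1 consistent
T/I-1 un ·: Tt
T/I-2 un ·: Tt
T/II-1 un I-1×I-2: TT|Tt
T/II-2 un I-1×I-2: TT|Tt
T/II-3 aff I-1×I-2: tt
⇒ T over [I-1,I-2,II-1,II-2,II-3]: 4 consistent
Z/I-1 un ·: ZZ|Zz
Z/I-2 un ·: ZZ|Zz
Z/II-1 un I-1×I-2: ZZ|Zz
Z/II-2 un I-1×I-2: ZZ|Zz
Z/II-3 un I-1×I-2: ZZ|Zz
⇒ Z over [I-1,I-2,II-1,II-2,II-3]: 25 consistent

I-2 ∈ {Bb Tt ZZ, Bb Tt Zz}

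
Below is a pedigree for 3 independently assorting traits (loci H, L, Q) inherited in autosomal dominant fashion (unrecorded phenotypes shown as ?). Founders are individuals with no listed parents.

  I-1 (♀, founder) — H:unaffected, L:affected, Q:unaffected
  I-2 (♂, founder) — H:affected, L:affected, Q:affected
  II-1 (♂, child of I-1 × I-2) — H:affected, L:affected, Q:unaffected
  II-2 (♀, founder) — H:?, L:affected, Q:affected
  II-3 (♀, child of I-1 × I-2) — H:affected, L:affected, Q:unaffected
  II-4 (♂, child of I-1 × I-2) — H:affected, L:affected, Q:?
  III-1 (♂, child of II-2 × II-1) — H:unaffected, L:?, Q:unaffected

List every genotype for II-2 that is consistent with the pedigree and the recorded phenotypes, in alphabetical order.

H/I-1 un ·: hh
H/I-2 aff ·: Hh|HH
H/II-1 aff I-1×I-2: Hh
H/II-2 ? ·: hh|Hh
H/II-3 aff I-1×I-2: Hh
H/II-4 aff I-1×I-2: Hh
H/III-1 un II-2×II-1: hh
⇒ H over [I-1,I-2,II-1,II-2,II-3,II-4,III-1]: 4 consistent
L/I-1 aff ·: Ll|LL
L/I-2 aff ·: Ll|LL
L/II-1 aff I-1×I-2: Ll|LL
L/II-2 aff ·: Ll|LL
L/II-3 aff I-1×I-2: Ll|LL
L/II-4 aff I-1×I-2: Ll|LL
L/III-1 ? II-2×II-1: ll|Ll|LL
⇒ L over [I-1,I-2,II-1,II-2,II-3,II-4,III-1]: 99 consistent
Q/I-1 un ·: qq
Q/I-2 aff ·: Qq
Q/II-1 un I-1×I-2: qq
Q/II-2 aff ·: Qq
Q/II-3 un I-1×I-2: qq
Q/II-4 ? I-1×I-2: qq|Qq
Q/III-1 un II-2×II-1: qq
⇒ Q over [I-1,I-2,II-1,II-2,II-3,II-4,III-1]: 2 consistent

II-2 ∈ {Hh LL Qq, Hh Ll Qq, hh LL Qq, hh Ll Qq}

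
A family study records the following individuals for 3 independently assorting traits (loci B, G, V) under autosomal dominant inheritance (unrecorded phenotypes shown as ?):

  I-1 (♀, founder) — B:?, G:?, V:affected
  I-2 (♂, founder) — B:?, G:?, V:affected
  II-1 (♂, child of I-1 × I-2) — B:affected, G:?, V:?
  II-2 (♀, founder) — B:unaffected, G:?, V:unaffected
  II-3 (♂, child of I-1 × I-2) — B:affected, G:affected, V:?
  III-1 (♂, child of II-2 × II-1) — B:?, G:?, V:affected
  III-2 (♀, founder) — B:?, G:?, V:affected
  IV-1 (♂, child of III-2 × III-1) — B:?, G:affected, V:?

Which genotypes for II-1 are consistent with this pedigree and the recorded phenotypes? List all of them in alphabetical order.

II-1 ∈ {BB GG VV, BB GG Vv, BB Gg VV, BB Gg Vv, BB gg VV, BB gg Vv, Bb GG VV, Bb GG Vv, Bb Gg VV, Bb Gg Vv, Bb gg VV, Bb gg Vv}

B/I-1 ? ·: bb|Bb|BB
B/I-2 ? ·: bb|Bb|BB
B/II-1 aff I-1×I-2: Bb|BB
B/II-2 un ·: bb
B/II-3 aff I-1×I-2: Bb|BB
B/III-1 ? II-2×II-1: bb|Bb
B/III-2 ? ·: bb|Bb|BB
B/IV-1 ? III-2×III-1: bb|Bb|BB
⇒ B over [I-1,I-2,II-1,II-2,II-3,III-1,III-2,IV-1]: 159 consistent
G/I-1 ? ·: gg|Gg|GG
G/I-2 ? ·: gg|Gg|GG
G/II-1 ? I-1×I-2: gg|Gg|GG
G/II-2 ? ·: gg|Gg|GG
G/II-3 aff I-1×I-2: Gg|GG
G/III-1 ? II-2×II-1: gg|Gg|GG
G/III-2 ? ·: gg|Gg|GG
G/IV-1 aff III-2×III-1: Gg|GG
⇒ G over [I-1,I-2,II-1,II-2,II-3,III-1,III-2,IV-1]: 452 consistent
V/I-1 aff ·: Vv|VV
V/I-2 aff ·: Vv|VV
V/II-1 ? I-1×I-2: Vv|VV
V/II-2 un ·: vv
V/II-3 ? I-1×I-2: vv|Vv|VV
V/III-1 aff II-2×II-1: Vv
V/III-2 aff ·: Vv|VV
V/IV-1 ? III-2×III-1: vv|Vv|VV
⇒ V over [I-1,I-2,II-1,II-2,II-3,III-1,III-2,IV-1]: 75 consistent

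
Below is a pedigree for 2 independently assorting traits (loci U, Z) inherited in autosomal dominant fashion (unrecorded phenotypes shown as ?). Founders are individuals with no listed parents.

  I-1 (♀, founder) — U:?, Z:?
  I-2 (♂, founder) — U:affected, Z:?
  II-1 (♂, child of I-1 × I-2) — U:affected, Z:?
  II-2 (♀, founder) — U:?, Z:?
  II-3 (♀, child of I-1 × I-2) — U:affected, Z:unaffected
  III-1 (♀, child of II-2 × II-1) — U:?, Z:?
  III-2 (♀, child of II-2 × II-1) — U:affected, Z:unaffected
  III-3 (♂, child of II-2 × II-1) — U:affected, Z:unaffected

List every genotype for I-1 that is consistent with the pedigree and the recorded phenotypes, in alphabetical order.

U/I-1 ? ·: uu|Uu|UU
U/I-2 aff ·: Uu|UU
U/II-1 aff I-1×I-2: Uu|UU
U/II-2 ? ·: uu|Uu|UU
U/II-3 aff I-1×I-2: Uu|UU
U/III-1 ? II-2×II-1: uu|Uu|UU
U/III-2 aff II-2×II-1: Uu|UU
U/III-3 aff II-2×II-1: Uu|UU
⇒ U over [I-1,I-2,II-1,II-2,II-3,III-1,III-2,III-3]: 246 consistent
Z/I-1 ? ·: zz|Zz
Z/I-2 ? ·: zz|Zz
Z/II-1 ? I-1×I-2: zz|Zz
Z/II-2 ? ·: zz|Zz
Z/II-3 un I-1×I-2: zz
Z/III-1 ? II-2×II-1: zz|Zz|ZZ
Z/III-2 un II-2×II-1: zz
Z/III-3 un II-2×II-1: zz
⇒ Z over [I-1,I-2,II-1,II-2,II-3,III-1,III-2,III-3]: 27 consistent

I-1 ∈ {UU Zz, UU zz, Uu Zz, Uu zz, uu Zz, uu zz}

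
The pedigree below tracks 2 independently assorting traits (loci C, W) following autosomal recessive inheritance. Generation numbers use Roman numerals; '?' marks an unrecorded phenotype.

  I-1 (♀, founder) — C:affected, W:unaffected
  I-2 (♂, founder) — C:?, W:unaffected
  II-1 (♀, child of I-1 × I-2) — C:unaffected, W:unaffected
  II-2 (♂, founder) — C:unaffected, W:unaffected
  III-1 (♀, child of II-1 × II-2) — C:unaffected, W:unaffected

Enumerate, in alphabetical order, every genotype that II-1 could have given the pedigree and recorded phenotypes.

II-1 ∈ {Cc WW, Cc Ww}

C/I-1 aff ·: cc
C/I-2 ? ·: CC|Cc
C/II-1 un I-1×I-2: Cc
C/II-2 un ·: CC|Cc
C/III-1 un II-1×II-2: CC|Cc
⇒ C over [I-1,I-2,II-1,II-2,III-1]: 8 consistent
W/I-1 un ·: WW|Ww
W/I-2 un ·: WW|Ww
W/II-1 un I-1×I-2: WW|Ww
W/II-2 un ·: WW|Ww
W/III-1 un II-1×II-2: WW|Ww
⇒ W over [I-1,I-2,II-1,II-2,III-1]: 24 consistent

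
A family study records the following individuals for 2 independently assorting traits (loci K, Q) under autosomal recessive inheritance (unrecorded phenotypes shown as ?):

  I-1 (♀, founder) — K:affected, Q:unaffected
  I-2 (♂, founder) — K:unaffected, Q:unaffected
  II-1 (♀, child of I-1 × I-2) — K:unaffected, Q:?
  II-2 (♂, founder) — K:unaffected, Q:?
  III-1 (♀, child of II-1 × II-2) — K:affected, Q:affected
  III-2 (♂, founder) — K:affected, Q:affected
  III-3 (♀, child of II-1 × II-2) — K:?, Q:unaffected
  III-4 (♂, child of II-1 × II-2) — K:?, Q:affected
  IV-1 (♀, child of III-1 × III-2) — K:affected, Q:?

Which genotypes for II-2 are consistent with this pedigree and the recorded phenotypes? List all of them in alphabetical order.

II-2 ∈ {Kk Qq, Kk qq}

K/I-1 aff ·: kk
K/I-2 un ·: KK|Kk
K/II-1 un I-1×I-2: Kk
K/II-2 un ·: Kk
K/III-1 aff II-1×II-2: kk
K/III-2 aff ·: kk
K/III-3 ? II-1×II-2: KK|Kk|kk
K/III-4 ? II-1×II-2: KK|Kk|kk
K/IV-1 aff III-1×III-2: kk
⇒ K over [I-1,I-2,II-1,II-2,III-1,III-2,III-3,III-4,IV-1]: 18 consistent
Q/I-1 un ·: QQ|Qq
Q/I-2 un ·: QQ|Qq
Q/II-1 ? I-1×I-2: Qq|qq
Q/II-2 ? ·: Qq|qq
Q/III-1 aff II-1×II-2: qq
Q/III-2 aff ·: qq
Q/III-3 un II-1×II-2: QQ|Qq
Q/III-4 aff II-1×II-2: qq
Q/IV-1 ? III-1×III-2: qq
⇒ Q over [I-1,I-2,II-1,II-2,III-1,III-2,III-3,III-4,IV-1]: 10 consistent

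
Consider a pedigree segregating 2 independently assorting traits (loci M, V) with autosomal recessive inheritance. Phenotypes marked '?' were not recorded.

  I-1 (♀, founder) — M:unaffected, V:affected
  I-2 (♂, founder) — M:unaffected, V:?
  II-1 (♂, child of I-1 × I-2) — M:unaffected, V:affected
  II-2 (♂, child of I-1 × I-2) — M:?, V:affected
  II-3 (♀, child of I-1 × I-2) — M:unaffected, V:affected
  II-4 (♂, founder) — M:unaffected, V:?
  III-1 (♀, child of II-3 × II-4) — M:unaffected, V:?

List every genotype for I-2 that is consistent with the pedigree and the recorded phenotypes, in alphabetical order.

I-2 ∈ {MM Vv, MM vv, Mm Vv, Mm vv}

M/I-1 un ·: MM|Mm
M/I-2 un ·: MM|Mm
M/II-1 un I-1×I-2: MM|Mm
M/II-2 ? I-1×I-2: MM|Mm|mm
M/II-3 un I-1×I-2: MM|Mm
M/II-4 un ·: MM|Mm
M/III-1 un II-3×II-4: MM|Mm
⇒ M over [I-1,I-2,II-1,II-2,II-3,II-4,III-1]: 101 consistent
V/I-1 aff ·: vv
V/I-2 ? ·: Vv|vv
V/II-1 aff I-1×I-2: vv
V/II-2 aff I-1×I-2: vv
V/II-3 aff I-1×I-2: vv
V/II-4 ? ·: VV|Vv|vv
V/III-1 ? II-3×II-4: Vv|vv
⇒ V over [I-1,I-2,II-1,II-2,II-3,II-4,III-1]: 8 consistent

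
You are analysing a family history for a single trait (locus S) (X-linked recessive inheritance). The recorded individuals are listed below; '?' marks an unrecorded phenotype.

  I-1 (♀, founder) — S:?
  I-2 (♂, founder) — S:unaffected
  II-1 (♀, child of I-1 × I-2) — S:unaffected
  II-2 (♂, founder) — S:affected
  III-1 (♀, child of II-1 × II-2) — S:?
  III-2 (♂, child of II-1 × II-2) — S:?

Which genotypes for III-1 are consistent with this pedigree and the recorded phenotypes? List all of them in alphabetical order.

S/I-1 ? ·: X^SX^S|X^SX^s|X^sX^s
S/I-2 un ·: X^SY
S/II-1 un I-1×I-2: X^SX^S|X^SX^s
S/II-2 aff ·: X^sY
S/III-1 ? II-1×II-2: X^SX^s|X^sX^s
S/III-2 ? II-1×II-2: X^SY|X^sY
⇒ S over [I-1,I-2,II-1,II-2,III-1,III-2]: 10 consistent

III-1 ∈ {X^SX^s, X^sX^s}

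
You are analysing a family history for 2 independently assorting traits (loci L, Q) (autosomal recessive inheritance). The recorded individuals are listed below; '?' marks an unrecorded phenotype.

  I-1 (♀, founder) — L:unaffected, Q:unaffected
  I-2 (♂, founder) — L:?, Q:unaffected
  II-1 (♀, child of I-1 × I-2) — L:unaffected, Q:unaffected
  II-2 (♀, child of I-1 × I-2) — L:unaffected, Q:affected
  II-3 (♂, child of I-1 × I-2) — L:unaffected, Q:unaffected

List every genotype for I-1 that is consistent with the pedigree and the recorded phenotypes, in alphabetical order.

I-1 ∈ {LL Qq, Ll Qq}

L/I-1 un ·: LL|Ll
L/I-2 ? ·: LL|Ll|ll
L/II-1 un I-1×I-2: LL|Ll
L/II-2 un I-1×I-2: LL|Ll
L/II-3 un I-1×I-2: LL|Ll
⇒ L over [I-1,I-2,II-1,II-2,II-3]: 27 consistent
Q/I-1 un ·: Qq
Q/I-2 un ·: Qq
Q/II-1 un I-1×I-2: QQ|Qq
Q/II-2 aff I-1×I-2: qq
Q/II-3 un I-1×I-2: QQ|Qq
⇒ Q over [I-1,I-2,II-1,II-2,II-3]: 4 consistent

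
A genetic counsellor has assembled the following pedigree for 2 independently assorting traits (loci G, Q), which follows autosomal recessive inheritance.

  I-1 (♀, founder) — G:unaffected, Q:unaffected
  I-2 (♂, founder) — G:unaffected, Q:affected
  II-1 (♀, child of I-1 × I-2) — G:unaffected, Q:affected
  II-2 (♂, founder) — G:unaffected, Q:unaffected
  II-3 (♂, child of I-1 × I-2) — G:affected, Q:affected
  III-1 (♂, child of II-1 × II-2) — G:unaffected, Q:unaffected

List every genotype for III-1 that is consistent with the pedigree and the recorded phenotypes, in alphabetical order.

G/I-1 un ·: Gg
G/I-2 un ·: Gg
G/II-1 un I-1×I-2: GG|Gg
G/II-2 un ·: GG|Gg
G/II-3 aff I-1×I-2: gg
G/III-1 un II-1×II-2: GG|Gg
⇒ G over [I-1,I-2,II-1,II-2,II-3,III-1]: 7 consistent
Q/I-1 un ·: Qq
Q/I-2 aff ·: qq
Q/II-1 aff I-1×I-2: qq
Q/II-2 un ·: QQ|Qq
Q/II-3 aff I-1×I-2: qq
Q/III-1 un II-1×II-2: Qq
⇒ Q over [I-1,I-2,II-1,II-2,II-3,III-1]: 2 consistent

III-1 ∈ {GG Qq, Gg Qq}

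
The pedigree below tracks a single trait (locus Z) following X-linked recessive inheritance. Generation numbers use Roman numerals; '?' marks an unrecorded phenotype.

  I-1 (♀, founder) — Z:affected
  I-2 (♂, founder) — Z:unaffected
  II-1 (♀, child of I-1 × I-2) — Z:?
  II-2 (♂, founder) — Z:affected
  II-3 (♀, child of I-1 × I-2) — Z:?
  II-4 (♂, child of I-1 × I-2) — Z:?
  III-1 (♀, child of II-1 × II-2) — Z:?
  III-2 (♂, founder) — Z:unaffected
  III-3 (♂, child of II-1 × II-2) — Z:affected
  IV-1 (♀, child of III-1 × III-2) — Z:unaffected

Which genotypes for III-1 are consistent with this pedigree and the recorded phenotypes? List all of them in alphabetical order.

III-1 ∈ {X^ZX^z, X^zX^z}

Z/I-1 aff ·: X^zX^z
Z/I-2 un ·: X^ZY
Z/II-1 ? I-1×I-2: X^ZX^z
Z/II-2 aff ·: X^zY
Z/II-3 ? I-1×I-2: X^ZX^z
Z/II-4 ? I-1×I-2: X^zY
Z/III-1 ? II-1×II-2: X^ZX^z|X^zX^z
Z/III-2 un ·: X^ZY
Z/III-3 aff II-1×II-2: X^zY
Z/IV-1 un III-1×III-2: X^ZX^Z|X^ZX^z
⇒ Z over [I-1,I-2,II-1,II-2,II-3,II-4,III-1,III-2,III-3,IV-1]: 3 consistent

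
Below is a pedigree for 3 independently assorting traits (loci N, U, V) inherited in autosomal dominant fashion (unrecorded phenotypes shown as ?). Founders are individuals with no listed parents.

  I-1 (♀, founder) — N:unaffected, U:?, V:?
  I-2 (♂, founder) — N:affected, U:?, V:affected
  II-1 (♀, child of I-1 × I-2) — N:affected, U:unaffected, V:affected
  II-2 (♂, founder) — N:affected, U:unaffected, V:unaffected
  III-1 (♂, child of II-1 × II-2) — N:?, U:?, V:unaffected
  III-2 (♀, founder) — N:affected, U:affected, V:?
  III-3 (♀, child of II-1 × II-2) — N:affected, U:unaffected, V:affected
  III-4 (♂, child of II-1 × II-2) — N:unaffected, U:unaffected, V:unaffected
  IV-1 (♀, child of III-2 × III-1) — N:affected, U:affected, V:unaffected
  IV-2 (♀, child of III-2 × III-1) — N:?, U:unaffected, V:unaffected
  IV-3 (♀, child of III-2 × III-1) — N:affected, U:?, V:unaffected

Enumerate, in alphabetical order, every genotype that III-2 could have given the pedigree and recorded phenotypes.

III-2 ∈ {NN Uu Vv, NN Uu vv, Nn Uu Vv, Nn Uu vv}

N/I-1 un ·: nn
N/I-2 aff ·: Nn|NN
N/II-1 aff I-1×I-2: Nn
N/II-2 aff ·: Nn
N/III-1 ? II-1×II-2: nn|Nn|NN
N/III-2 aff ·: Nn|NN
N/III-3 aff II-1×II-2: Nn|NN
N/III-4 un II-1×II-2: nn
N/IV-1 aff III-2×III-1: Nn|NN
N/IV-2 ? III-2×III-1: nn|Nn|NN
N/IV-3 aff III-2×III-1: Nn|NN
⇒ N over [I-1,I-2,II-1,II-2,III-1,III-2,III-3,III-4,IV-1,IV-2,IV-3]: 128 consistent
U/I-1 ? ·: uu|Uu
U/I-2 ? ·: uu|Uu
U/II-1 un I-1×I-2: uu
U/II-2 un ·: uu
U/III-1 ? II-1×II-2: uu
U/III-2 aff ·: Uu
U/III-3 un II-1×II-2: uu
U/III-4 un II-1×II-2: uu
U/IV-1 aff III-2×III-1: Uu
U/IV-2 un III-2×III-1: uu
U/IV-3 ? III-2×III-1: uu|Uu
⇒ U over [I-1,I-2,II-1,II-2,III-1,III-2,III-3,III-4,IV-1,IV-2,IV-3]: 8 consistent
V/I-1 ? ·: vv|Vv|VV
V/I-2 aff ·: Vv|VV
V/II-1 aff I-1×I-2: Vv
V/II-2 un ·: vv
V/III-1 un II-1×II-2: vv
V/III-2 ? ·: vv|Vv
V/III-3 aff II-1×II-2: Vv
V/III-4 un II-1×II-2: vv
V/IV-1 un III-2×III-1: vv
V/IV-2 un III-2×III-1: vv
V/IV-3 un III-2×III-1: vv
⇒ V over [I-1,I-2,II-1,II-2,III-1,III-2,III-3,III-4,IV-1,IV-2,IV-3]: 10 consistent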